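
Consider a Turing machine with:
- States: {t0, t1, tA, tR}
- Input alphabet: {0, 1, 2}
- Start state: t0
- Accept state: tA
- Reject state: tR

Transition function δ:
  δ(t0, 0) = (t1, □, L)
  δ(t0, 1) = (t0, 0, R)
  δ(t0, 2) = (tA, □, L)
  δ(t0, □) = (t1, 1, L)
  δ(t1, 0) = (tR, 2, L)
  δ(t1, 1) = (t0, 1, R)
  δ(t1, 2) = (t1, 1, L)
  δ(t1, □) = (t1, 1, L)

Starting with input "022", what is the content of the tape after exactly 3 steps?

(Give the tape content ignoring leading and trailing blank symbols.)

Execution trace:
Initial: [t0]022
Step 1: δ(t0, 0) = (t1, □, L) → [t1]□□22
Step 2: δ(t1, □) = (t1, 1, L) → [t1]□1□22
Step 3: δ(t1, □) = (t1, 1, L) → [t1]□11□22

After 3 steps, the tape (ignoring leading/trailing blanks) is: 11□22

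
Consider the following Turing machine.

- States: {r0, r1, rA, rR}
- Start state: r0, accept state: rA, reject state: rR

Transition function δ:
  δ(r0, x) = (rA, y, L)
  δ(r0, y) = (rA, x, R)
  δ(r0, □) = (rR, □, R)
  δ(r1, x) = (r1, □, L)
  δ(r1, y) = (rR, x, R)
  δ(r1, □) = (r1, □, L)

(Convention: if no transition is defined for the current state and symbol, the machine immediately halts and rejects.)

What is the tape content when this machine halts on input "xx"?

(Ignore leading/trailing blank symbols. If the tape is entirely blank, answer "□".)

Execution trace:
Initial: [r0]xx
Step 1: δ(r0, x) = (rA, y, L) → [rA]□yx

The machine reaches the accept state rA and halts.

Final tape (ignoring leading/trailing blanks): yx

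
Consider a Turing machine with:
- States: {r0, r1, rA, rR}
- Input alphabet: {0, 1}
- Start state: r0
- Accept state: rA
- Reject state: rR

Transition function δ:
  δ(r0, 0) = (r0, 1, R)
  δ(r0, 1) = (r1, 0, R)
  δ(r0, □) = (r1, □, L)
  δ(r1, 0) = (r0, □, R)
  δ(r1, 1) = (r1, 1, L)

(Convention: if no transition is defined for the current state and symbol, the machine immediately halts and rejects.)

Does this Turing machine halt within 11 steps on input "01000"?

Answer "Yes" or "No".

Execution trace:
Initial: [r0]01000
Step 1: δ(r0, 0) = (r0, 1, R) → 1[r0]1000
Step 2: δ(r0, 1) = (r1, 0, R) → 10[r1]000
Step 3: δ(r1, 0) = (r0, □, R) → 10□[r0]00
Step 4: δ(r0, 0) = (r0, 1, R) → 10□1[r0]0
Step 5: δ(r0, 0) = (r0, 1, R) → 10□11[r0]□
Step 6: δ(r0, □) = (r1, □, L) → 10□1[r1]1□
Step 7: δ(r1, 1) = (r1, 1, L) → 10□[r1]11□
Step 8: δ(r1, 1) = (r1, 1, L) → 10[r1]□11□

No transition is defined for δ(r1, □). By convention the machine halts and rejects.
The machine halted after 8 steps (within the 11-step bound).

Answer: Yes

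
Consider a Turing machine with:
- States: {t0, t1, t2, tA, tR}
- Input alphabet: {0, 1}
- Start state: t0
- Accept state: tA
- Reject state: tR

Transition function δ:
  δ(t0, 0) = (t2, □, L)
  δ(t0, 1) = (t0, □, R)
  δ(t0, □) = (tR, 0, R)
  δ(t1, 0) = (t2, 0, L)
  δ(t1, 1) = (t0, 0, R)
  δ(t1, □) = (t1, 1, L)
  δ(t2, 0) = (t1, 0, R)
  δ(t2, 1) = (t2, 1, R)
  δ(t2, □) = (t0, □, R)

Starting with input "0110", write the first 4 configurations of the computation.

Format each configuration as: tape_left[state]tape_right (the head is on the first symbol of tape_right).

Transitions applied:
Step 1: δ(t0, 0) = (t2, □, L)
Step 2: δ(t2, □) = (t0, □, R)
Step 3: δ(t0, □) = (tR, 0, R)

The first 4 configurations are:
[t0]0110 ⊢ [t2]□□110 ⊢ □[t0]□110 ⊢ □0[tR]110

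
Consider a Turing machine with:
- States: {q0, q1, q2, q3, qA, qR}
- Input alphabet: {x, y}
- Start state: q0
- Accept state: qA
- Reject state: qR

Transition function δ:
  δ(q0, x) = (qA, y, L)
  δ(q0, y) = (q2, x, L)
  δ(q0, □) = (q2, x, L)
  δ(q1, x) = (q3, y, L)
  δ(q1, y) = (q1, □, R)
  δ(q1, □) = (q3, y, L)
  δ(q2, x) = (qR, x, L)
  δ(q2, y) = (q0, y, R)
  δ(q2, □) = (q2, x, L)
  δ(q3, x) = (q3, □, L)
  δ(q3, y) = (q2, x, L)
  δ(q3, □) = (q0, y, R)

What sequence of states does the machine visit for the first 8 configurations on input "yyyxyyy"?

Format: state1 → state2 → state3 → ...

Execution trace:
Initial: [q0]yyyxyyy
Step 1: δ(q0, y) = (q2, x, L) → [q2]□xyyxyyy
Step 2: δ(q2, □) = (q2, x, L) → [q2]□xxyyxyyy
Step 3: δ(q2, □) = (q2, x, L) → [q2]□xxxyyxyyy
Step 4: δ(q2, □) = (q2, x, L) → [q2]□xxxxyyxyyy
Step 5: δ(q2, □) = (q2, x, L) → [q2]□xxxxxyyxyyy
Step 6: δ(q2, □) = (q2, x, L) → [q2]□xxxxxxyyxyyy
Step 7: δ(q2, □) = (q2, x, L) → [q2]□xxxxxxxyyxyyy

State sequence: q0 → q2 → q2 → q2 → q2 → q2 → q2 → q2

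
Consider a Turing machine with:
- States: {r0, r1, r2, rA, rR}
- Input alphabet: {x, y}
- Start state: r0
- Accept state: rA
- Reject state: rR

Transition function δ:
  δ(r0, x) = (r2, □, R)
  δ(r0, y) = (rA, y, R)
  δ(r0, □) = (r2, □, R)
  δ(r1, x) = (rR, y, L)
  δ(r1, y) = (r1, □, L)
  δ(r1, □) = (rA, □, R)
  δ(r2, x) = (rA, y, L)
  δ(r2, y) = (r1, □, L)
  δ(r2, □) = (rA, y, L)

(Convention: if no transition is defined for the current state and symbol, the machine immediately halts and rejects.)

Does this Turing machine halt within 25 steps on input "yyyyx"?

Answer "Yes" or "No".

Execution trace:
Initial: [r0]yyyyx
Step 1: δ(r0, y) = (rA, y, R) → y[rA]yyyx

The machine reaches the accept state rA and halts.
The machine halted after 1 step (within the 25-step bound).

Answer: Yes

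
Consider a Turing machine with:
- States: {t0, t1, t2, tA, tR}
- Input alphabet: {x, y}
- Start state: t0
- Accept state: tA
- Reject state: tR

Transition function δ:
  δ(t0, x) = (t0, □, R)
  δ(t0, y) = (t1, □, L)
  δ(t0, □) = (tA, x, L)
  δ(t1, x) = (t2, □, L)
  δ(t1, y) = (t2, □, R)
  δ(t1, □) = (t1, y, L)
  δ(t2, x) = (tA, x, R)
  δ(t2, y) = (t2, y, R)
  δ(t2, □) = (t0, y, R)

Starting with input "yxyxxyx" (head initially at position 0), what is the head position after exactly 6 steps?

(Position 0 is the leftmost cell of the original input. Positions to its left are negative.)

Execution trace (head position shown):
Step 0: [t0]yxyxxyx  (head at position 0)
Step 1: move left → [t1]□□xyxxyx  (head at position -1)
Step 2: move left → [t1]□y□xyxxyx  (head at position -2)
Step 3: move left → [t1]□yy□xyxxyx  (head at position -3)
Step 4: move left → [t1]□yyy□xyxxyx  (head at position -4)
Step 5: move left → [t1]□yyyy□xyxxyx  (head at position -5)
Step 6: move left → [t1]□yyyyy□xyxxyx  (head at position -6)

After 6 steps, the head is at position -6.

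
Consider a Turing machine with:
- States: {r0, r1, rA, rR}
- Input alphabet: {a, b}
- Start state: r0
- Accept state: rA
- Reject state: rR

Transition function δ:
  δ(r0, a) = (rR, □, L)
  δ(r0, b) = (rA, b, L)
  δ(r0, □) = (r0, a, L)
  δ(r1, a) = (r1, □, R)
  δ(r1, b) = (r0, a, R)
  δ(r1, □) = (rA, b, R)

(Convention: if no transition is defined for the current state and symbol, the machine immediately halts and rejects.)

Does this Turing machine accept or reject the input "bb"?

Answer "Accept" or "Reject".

Execution trace:
Initial: [r0]bb
Step 1: δ(r0, b) = (rA, b, L) → [rA]□bb

The machine reaches the accept state rA and halts.

Answer: Accept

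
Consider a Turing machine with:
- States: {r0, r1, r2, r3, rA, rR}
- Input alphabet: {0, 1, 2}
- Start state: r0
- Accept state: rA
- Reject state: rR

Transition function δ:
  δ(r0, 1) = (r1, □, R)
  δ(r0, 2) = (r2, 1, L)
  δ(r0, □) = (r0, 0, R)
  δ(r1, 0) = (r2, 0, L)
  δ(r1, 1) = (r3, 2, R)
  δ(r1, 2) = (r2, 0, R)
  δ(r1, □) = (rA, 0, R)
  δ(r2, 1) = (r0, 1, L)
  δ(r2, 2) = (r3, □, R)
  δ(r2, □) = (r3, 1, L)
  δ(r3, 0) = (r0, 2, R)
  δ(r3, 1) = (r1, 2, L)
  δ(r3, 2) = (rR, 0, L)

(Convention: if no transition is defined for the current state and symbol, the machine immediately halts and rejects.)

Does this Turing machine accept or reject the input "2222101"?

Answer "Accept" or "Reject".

Execution trace:
Initial: [r0]2222101
Step 1: δ(r0, 2) = (r2, 1, L) → [r2]□1222101
Step 2: δ(r2, □) = (r3, 1, L) → [r3]□11222101

No transition is defined for δ(r3, □). By convention the machine halts and rejects.

Answer: Reject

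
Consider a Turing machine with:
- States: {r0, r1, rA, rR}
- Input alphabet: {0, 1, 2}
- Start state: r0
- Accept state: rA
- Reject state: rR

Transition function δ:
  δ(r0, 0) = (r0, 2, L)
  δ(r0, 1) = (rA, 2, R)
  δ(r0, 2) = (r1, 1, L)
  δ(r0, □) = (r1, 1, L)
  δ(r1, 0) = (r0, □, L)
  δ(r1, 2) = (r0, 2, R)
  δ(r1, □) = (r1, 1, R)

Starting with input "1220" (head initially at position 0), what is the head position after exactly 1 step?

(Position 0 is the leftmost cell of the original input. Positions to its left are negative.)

Execution trace (head position shown):
Step 0: [r0]1220  (head at position 0)
Step 1: move right → 2[rA]220  (head at position 1)

After 1 step, the head is at position 1.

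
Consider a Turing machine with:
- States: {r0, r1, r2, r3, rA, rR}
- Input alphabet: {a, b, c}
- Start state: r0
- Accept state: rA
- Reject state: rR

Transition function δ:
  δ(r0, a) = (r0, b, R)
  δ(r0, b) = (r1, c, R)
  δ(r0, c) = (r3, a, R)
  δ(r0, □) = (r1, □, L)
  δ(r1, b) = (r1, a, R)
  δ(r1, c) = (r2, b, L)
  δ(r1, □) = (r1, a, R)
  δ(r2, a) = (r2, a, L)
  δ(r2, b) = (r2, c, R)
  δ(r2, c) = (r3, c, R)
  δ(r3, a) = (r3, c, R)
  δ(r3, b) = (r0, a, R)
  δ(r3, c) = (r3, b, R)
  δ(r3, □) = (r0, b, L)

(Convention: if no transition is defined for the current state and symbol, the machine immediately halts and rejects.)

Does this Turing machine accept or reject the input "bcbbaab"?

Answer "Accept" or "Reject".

Execution trace:
Initial: [r0]bcbbaab
Step 1: δ(r0, b) = (r1, c, R) → c[r1]cbbaab
Step 2: δ(r1, c) = (r2, b, L) → [r2]cbbbaab
Step 3: δ(r2, c) = (r3, c, R) → c[r3]bbbaab
Step 4: δ(r3, b) = (r0, a, R) → ca[r0]bbaab
Step 5: δ(r0, b) = (r1, c, R) → cac[r1]baab
Step 6: δ(r1, b) = (r1, a, R) → caca[r1]aab

No transition is defined for δ(r1, a). By convention the machine halts and rejects.

Answer: Reject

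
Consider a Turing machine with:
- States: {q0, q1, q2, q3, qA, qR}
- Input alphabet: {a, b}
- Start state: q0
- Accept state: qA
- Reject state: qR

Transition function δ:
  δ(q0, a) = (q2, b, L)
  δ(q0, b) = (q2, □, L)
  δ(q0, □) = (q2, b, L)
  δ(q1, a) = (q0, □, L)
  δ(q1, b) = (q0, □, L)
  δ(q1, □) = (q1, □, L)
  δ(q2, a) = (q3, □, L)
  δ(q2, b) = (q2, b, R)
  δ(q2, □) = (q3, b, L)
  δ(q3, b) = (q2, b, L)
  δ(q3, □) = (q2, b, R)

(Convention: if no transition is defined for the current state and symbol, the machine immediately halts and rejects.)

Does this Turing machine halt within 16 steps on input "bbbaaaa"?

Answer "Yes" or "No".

Execution trace:
Initial: [q0]bbbaaaa
Step 1: δ(q0, b) = (q2, □, L) → [q2]□□bbaaaa
Step 2: δ(q2, □) = (q3, b, L) → [q3]□b□bbaaaa
Step 3: δ(q3, □) = (q2, b, R) → b[q2]b□bbaaaa
Step 4: δ(q2, b) = (q2, b, R) → bb[q2]□bbaaaa
Step 5: δ(q2, □) = (q3, b, L) → b[q3]bbbbaaaa
Step 6: δ(q3, b) = (q2, b, L) → [q2]bbbbbaaaa
Step 7: δ(q2, b) = (q2, b, R) → b[q2]bbbbaaaa
Step 8: δ(q2, b) = (q2, b, R) → bb[q2]bbbaaaa
Step 9: δ(q2, b) = (q2, b, R) → bbb[q2]bbaaaa
Step 10: δ(q2, b) = (q2, b, R) → bbbb[q2]baaaa
Step 11: δ(q2, b) = (q2, b, R) → bbbbb[q2]aaaa
Step 12: δ(q2, a) = (q3, □, L) → bbbb[q3]b□aaa
Step 13: δ(q3, b) = (q2, b, L) → bbb[q2]bb□aaa
Step 14: δ(q2, b) = (q2, b, R) → bbbb[q2]b□aaa
Step 15: δ(q2, b) = (q2, b, R) → bbbbb[q2]□aaa
Step 16: δ(q2, □) = (q3, b, L) → bbbb[q3]bbaaa

The machine has not reached a halting state after 16 steps.
The machine did not halt within the 16-step bound.

Answer: No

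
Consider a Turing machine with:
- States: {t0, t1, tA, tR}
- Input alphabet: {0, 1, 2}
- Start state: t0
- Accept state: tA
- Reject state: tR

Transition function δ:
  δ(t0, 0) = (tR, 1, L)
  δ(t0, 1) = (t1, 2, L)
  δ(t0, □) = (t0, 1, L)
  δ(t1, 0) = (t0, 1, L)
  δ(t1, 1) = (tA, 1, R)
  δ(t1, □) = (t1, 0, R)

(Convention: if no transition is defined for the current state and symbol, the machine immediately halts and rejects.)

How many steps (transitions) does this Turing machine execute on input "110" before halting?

Execution trace:
Initial: [t0]110
Step 1: δ(t0, 1) = (t1, 2, L) → [t1]□210
Step 2: δ(t1, □) = (t1, 0, R) → 0[t1]210

No transition is defined for δ(t1, 2). By convention the machine halts and rejects.

The machine executed 2 steps before halting.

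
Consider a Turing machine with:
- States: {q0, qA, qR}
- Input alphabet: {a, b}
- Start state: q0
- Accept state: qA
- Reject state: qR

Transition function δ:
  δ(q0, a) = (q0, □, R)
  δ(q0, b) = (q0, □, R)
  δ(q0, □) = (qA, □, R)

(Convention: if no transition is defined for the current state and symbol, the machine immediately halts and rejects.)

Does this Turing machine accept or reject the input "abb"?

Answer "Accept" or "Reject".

Execution trace:
Initial: [q0]abb
Step 1: δ(q0, a) = (q0, □, R) → □[q0]bb
Step 2: δ(q0, b) = (q0, □, R) → □□[q0]b
Step 3: δ(q0, b) = (q0, □, R) → □□□[q0]□
Step 4: δ(q0, □) = (qA, □, R) → □□□□[qA]□

The machine reaches the accept state qA and halts.

Answer: Accept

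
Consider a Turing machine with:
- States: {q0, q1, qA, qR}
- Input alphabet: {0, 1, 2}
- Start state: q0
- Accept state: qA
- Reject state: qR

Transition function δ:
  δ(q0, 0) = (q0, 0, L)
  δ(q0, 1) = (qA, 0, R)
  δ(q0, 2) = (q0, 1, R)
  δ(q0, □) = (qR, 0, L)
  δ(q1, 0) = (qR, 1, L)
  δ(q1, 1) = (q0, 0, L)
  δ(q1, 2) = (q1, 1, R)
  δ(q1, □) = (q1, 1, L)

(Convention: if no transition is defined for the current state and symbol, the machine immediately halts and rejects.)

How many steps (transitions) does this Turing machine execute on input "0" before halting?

Execution trace:
Initial: [q0]0
Step 1: δ(q0, 0) = (q0, 0, L) → [q0]□0
Step 2: δ(q0, □) = (qR, 0, L) → [qR]□00

The machine reaches the reject state qR and halts.

The machine executed 2 steps before halting.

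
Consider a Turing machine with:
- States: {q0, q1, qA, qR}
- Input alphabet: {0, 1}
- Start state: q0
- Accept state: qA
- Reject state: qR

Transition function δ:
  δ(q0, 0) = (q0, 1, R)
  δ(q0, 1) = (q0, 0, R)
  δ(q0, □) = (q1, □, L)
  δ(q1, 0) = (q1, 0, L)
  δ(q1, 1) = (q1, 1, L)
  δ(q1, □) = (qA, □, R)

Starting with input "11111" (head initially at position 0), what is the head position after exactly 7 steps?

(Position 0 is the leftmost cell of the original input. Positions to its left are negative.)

Execution trace (head position shown):
Step 0: [q0]11111  (head at position 0)
Step 1: move right → 0[q0]1111  (head at position 1)
Step 2: move right → 00[q0]111  (head at position 2)
Step 3: move right → 000[q0]11  (head at position 3)
Step 4: move right → 0000[q0]1  (head at position 4)
Step 5: move right → 00000[q0]□  (head at position 5)
Step 6: move left → 0000[q1]0□  (head at position 4)
Step 7: move left → 000[q1]00□  (head at position 3)

After 7 steps, the head is at position 3.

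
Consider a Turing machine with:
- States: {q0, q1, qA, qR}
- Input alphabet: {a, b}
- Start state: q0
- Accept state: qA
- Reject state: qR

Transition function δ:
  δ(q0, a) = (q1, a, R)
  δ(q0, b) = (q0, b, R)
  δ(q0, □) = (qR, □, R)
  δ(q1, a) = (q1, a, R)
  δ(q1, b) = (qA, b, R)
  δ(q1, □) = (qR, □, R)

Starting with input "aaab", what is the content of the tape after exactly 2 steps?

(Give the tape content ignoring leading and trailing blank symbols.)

Execution trace:
Initial: [q0]aaab
Step 1: δ(q0, a) = (q1, a, R) → a[q1]aab
Step 2: δ(q1, a) = (q1, a, R) → aa[q1]ab

After 2 steps, the tape (ignoring leading/trailing blanks) is: aaab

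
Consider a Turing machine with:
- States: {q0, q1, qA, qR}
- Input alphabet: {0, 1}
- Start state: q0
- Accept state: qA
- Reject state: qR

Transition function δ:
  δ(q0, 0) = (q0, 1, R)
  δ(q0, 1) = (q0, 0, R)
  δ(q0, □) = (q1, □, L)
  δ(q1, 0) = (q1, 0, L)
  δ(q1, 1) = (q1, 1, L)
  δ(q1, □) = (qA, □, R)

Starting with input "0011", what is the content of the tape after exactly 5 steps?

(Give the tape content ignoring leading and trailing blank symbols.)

Execution trace:
Initial: [q0]0011
Step 1: δ(q0, 0) = (q0, 1, R) → 1[q0]011
Step 2: δ(q0, 0) = (q0, 1, R) → 11[q0]11
Step 3: δ(q0, 1) = (q0, 0, R) → 110[q0]1
Step 4: δ(q0, 1) = (q0, 0, R) → 1100[q0]□
Step 5: δ(q0, □) = (q1, □, L) → 110[q1]0□

After 5 steps, the tape (ignoring leading/trailing blanks) is: 1100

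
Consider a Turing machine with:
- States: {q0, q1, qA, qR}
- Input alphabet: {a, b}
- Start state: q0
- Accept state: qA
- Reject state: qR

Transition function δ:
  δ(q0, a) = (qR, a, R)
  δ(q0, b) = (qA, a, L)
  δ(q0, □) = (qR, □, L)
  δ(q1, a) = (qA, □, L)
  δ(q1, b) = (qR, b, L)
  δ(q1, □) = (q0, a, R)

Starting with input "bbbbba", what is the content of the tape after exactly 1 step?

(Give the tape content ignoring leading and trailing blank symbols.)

Execution trace:
Initial: [q0]bbbbba
Step 1: δ(q0, b) = (qA, a, L) → [qA]□abbbba

The machine reaches the accept state qA and halts.

After 1 step, the tape (ignoring leading/trailing blanks) is: abbbba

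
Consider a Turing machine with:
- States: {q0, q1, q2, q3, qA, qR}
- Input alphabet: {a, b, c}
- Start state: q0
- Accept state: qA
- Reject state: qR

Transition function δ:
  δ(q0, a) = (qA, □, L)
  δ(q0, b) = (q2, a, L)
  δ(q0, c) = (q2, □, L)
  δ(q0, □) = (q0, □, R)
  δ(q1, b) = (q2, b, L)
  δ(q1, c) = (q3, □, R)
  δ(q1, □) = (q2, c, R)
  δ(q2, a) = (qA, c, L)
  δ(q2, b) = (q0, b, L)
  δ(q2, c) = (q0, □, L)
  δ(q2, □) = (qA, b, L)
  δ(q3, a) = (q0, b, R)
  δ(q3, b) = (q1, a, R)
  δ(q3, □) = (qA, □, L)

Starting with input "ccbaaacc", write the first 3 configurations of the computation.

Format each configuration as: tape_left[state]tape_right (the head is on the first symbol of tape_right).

Transitions applied:
Step 1: δ(q0, c) = (q2, □, L)
Step 2: δ(q2, □) = (qA, b, L)

The first 3 configurations are:
[q0]ccbaaacc ⊢ [q2]□□cbaaacc ⊢ [qA]□b□cbaaacc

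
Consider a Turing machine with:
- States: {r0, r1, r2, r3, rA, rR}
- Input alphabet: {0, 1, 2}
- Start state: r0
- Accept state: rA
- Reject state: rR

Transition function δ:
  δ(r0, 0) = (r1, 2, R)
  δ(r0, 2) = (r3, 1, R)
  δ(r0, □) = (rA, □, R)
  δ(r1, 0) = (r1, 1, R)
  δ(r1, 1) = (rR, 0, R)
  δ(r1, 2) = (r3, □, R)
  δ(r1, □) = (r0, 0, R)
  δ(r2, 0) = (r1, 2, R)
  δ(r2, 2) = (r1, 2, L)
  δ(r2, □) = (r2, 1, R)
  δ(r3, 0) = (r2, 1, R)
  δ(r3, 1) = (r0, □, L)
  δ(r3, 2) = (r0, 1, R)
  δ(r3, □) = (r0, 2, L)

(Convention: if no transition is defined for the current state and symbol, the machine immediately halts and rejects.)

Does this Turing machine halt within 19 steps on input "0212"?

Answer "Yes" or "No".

Execution trace:
Initial: [r0]0212
Step 1: δ(r0, 0) = (r1, 2, R) → 2[r1]212
Step 2: δ(r1, 2) = (r3, □, R) → 2□[r3]12
Step 3: δ(r3, 1) = (r0, □, L) → 2[r0]□□2
Step 4: δ(r0, □) = (rA, □, R) → 2□[rA]□2

The machine reaches the accept state rA and halts.
The machine halted after 4 steps (within the 19-step bound).

Answer: Yes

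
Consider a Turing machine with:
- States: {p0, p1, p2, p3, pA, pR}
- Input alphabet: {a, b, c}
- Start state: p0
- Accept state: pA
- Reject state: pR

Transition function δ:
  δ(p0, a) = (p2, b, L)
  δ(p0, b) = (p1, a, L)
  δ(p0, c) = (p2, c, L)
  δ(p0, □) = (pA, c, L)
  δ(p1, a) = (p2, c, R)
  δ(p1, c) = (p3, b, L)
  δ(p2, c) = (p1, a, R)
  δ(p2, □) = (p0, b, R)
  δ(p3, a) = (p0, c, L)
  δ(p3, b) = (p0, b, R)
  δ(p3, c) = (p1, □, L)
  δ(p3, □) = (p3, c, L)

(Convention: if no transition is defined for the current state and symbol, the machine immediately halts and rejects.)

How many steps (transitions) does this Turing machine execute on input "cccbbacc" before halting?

Execution trace:
Initial: [p0]cccbbacc
Step 1: δ(p0, c) = (p2, c, L) → [p2]□cccbbacc
Step 2: δ(p2, □) = (p0, b, R) → b[p0]cccbbacc
Step 3: δ(p0, c) = (p2, c, L) → [p2]bcccbbacc

No transition is defined for δ(p2, b). By convention the machine halts and rejects.

The machine executed 3 steps before halting.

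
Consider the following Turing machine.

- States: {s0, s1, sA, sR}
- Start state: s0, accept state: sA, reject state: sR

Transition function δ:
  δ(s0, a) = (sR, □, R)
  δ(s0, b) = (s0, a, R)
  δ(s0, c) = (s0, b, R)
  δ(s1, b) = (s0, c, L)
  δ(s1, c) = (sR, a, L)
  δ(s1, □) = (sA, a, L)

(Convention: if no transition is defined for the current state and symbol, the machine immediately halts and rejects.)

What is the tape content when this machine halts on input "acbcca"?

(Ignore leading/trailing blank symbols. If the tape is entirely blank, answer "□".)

Execution trace:
Initial: [s0]acbcca
Step 1: δ(s0, a) = (sR, □, R) → □[sR]cbcca

The machine reaches the reject state sR and halts.

Final tape (ignoring leading/trailing blanks): cbcca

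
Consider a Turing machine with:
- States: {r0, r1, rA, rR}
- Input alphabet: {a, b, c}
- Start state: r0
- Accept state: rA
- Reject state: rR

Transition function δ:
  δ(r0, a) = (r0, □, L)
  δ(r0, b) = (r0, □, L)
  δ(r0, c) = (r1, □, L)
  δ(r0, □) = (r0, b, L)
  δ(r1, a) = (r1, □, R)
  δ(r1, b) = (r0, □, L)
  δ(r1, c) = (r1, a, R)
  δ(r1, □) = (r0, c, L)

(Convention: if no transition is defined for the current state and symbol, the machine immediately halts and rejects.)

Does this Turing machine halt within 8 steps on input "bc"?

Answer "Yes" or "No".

Execution trace:
Initial: [r0]bc
Step 1: δ(r0, b) = (r0, □, L) → [r0]□□c
Step 2: δ(r0, □) = (r0, b, L) → [r0]□b□c
Step 3: δ(r0, □) = (r0, b, L) → [r0]□bb□c
Step 4: δ(r0, □) = (r0, b, L) → [r0]□bbb□c
Step 5: δ(r0, □) = (r0, b, L) → [r0]□bbbb□c
Step 6: δ(r0, □) = (r0, b, L) → [r0]□bbbbb□c
Step 7: δ(r0, □) = (r0, b, L) → [r0]□bbbbbb□c
Step 8: δ(r0, □) = (r0, b, L) → [r0]□bbbbbbb□c

The machine has not reached a halting state after 8 steps.
The machine did not halt within the 8-step bound.

Answer: No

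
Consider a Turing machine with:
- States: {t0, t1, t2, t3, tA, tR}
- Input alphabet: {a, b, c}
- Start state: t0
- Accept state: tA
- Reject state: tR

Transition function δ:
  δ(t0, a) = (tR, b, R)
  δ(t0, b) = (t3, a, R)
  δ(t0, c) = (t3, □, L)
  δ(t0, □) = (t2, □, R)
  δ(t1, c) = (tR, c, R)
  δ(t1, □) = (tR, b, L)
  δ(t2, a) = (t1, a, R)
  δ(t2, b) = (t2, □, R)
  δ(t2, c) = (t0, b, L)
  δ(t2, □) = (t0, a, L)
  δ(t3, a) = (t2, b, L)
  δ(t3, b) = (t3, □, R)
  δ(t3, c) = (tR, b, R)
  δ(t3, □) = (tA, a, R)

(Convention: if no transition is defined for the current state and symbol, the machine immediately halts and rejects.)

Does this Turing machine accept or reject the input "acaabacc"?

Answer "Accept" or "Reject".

Execution trace:
Initial: [t0]acaabacc
Step 1: δ(t0, a) = (tR, b, R) → b[tR]caabacc

The machine reaches the reject state tR and halts.

Answer: Reject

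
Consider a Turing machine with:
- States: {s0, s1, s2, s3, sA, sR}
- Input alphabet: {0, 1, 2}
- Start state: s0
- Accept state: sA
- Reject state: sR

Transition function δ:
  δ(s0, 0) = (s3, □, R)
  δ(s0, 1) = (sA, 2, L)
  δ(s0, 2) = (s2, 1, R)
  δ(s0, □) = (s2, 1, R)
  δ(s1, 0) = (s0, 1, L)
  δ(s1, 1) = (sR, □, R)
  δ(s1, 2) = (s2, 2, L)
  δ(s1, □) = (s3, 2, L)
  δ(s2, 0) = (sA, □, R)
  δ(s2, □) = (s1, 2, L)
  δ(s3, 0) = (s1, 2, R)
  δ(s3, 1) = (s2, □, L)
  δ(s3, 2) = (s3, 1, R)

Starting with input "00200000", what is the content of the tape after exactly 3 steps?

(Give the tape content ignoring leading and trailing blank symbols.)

Execution trace:
Initial: [s0]00200000
Step 1: δ(s0, 0) = (s3, □, R) → □[s3]0200000
Step 2: δ(s3, 0) = (s1, 2, R) → □2[s1]200000
Step 3: δ(s1, 2) = (s2, 2, L) → □[s2]2200000

No transition is defined for δ(s2, 2). By convention the machine halts and rejects.

After 3 steps, the tape (ignoring leading/trailing blanks) is: 2200000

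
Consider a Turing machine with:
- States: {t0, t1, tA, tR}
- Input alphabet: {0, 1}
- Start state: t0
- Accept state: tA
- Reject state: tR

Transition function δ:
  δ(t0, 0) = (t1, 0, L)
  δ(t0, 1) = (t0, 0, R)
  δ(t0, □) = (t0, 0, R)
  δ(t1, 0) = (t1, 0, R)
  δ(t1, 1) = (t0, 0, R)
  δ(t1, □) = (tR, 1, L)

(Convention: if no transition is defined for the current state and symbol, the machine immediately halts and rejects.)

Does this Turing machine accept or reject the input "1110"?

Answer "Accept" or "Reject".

Execution trace:
Initial: [t0]1110
Step 1: δ(t0, 1) = (t0, 0, R) → 0[t0]110
Step 2: δ(t0, 1) = (t0, 0, R) → 00[t0]10
Step 3: δ(t0, 1) = (t0, 0, R) → 000[t0]0
Step 4: δ(t0, 0) = (t1, 0, L) → 00[t1]00
Step 5: δ(t1, 0) = (t1, 0, R) → 000[t1]0
Step 6: δ(t1, 0) = (t1, 0, R) → 0000[t1]□
Step 7: δ(t1, □) = (tR, 1, L) → 000[tR]01

The machine reaches the reject state tR and halts.

Answer: Reject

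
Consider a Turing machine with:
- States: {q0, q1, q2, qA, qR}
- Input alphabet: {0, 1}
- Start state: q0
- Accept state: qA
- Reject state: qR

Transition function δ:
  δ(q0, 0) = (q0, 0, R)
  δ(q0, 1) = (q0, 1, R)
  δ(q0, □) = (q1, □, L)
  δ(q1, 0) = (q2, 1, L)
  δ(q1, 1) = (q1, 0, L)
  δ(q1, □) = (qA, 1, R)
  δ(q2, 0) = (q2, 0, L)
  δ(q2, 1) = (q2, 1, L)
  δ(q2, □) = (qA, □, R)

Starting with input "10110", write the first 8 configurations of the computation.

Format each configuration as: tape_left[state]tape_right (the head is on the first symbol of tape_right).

Transitions applied:
Step 1: δ(q0, 1) = (q0, 1, R)
Step 2: δ(q0, 0) = (q0, 0, R)
Step 3: δ(q0, 1) = (q0, 1, R)
Step 4: δ(q0, 1) = (q0, 1, R)
Step 5: δ(q0, 0) = (q0, 0, R)
Step 6: δ(q0, □) = (q1, □, L)
Step 7: δ(q1, 0) = (q2, 1, L)

The first 8 configurations are:
[q0]10110 ⊢ 1[q0]0110 ⊢ 10[q0]110 ⊢ 101[q0]10 ⊢ 1011[q0]0 ⊢ 10110[q0]□ ⊢ 1011[q1]0□ ⊢ 101[q2]11□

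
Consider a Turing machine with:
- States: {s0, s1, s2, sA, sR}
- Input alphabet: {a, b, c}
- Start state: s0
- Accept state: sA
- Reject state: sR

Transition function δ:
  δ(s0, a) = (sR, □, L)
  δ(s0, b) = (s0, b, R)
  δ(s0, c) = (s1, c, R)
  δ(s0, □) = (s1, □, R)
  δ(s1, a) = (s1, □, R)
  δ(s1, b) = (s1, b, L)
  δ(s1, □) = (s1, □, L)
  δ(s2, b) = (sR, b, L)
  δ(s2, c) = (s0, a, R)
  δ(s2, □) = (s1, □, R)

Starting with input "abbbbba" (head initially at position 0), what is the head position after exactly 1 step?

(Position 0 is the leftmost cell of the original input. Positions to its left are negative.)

Execution trace (head position shown):
Step 0: [s0]abbbbba  (head at position 0)
Step 1: move left → [sR]□□bbbbba  (head at position -1)

After 1 step, the head is at position -1.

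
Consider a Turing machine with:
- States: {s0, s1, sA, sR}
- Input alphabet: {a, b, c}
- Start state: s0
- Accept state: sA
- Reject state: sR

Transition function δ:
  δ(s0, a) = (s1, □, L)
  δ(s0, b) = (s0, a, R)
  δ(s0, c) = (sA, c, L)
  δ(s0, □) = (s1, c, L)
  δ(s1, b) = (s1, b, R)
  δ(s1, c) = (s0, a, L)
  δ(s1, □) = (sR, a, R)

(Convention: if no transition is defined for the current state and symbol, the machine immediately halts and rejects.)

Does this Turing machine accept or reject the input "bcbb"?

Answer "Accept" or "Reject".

Execution trace:
Initial: [s0]bcbb
Step 1: δ(s0, b) = (s0, a, R) → a[s0]cbb
Step 2: δ(s0, c) = (sA, c, L) → [sA]acbb

The machine reaches the accept state sA and halts.

Answer: Accept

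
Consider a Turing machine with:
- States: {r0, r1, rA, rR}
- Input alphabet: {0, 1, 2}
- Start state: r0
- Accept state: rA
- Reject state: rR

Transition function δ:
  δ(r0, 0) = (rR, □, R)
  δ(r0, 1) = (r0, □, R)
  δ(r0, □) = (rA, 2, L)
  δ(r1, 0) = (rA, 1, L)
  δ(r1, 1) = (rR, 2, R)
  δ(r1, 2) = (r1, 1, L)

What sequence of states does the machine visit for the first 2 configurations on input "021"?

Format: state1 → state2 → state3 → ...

Execution trace:
Initial: [r0]021
Step 1: δ(r0, 0) = (rR, □, R) → □[rR]21

The machine reaches the reject state rR and halts.

State sequence: r0 → rR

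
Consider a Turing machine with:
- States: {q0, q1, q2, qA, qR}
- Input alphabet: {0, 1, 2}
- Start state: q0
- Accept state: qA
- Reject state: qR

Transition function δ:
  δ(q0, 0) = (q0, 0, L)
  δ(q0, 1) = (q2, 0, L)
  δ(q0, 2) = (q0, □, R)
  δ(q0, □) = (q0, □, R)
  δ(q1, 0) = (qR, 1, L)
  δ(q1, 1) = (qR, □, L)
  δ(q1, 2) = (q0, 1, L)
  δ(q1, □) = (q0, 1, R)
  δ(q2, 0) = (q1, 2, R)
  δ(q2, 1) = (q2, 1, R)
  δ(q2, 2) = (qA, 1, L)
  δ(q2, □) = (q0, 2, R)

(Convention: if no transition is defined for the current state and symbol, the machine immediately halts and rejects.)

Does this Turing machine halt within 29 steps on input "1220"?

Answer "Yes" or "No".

Execution trace:
Initial: [q0]1220
Step 1: δ(q0, 1) = (q2, 0, L) → [q2]□0220
Step 2: δ(q2, □) = (q0, 2, R) → 2[q0]0220
Step 3: δ(q0, 0) = (q0, 0, L) → [q0]20220
Step 4: δ(q0, 2) = (q0, □, R) → □[q0]0220
Step 5: δ(q0, 0) = (q0, 0, L) → [q0]□0220
Step 6: δ(q0, □) = (q0, □, R) → □[q0]0220
Step 7: δ(q0, 0) = (q0, 0, L) → [q0]□0220
Step 8: δ(q0, □) = (q0, □, R) → □[q0]0220
Step 9: δ(q0, 0) = (q0, 0, L) → [q0]□0220
Step 10: δ(q0, □) = (q0, □, R) → □[q0]0220
Step 11: δ(q0, 0) = (q0, 0, L) → [q0]□0220
Step 12: δ(q0, □) = (q0, □, R) → □[q0]0220
Step 13: δ(q0, 0) = (q0, 0, L) → [q0]□0220
Step 14: δ(q0, □) = (q0, □, R) → □[q0]0220
Step 15: δ(q0, 0) = (q0, 0, L) → [q0]□0220
Step 16: δ(q0, □) = (q0, □, R) → □[q0]0220
Step 17: δ(q0, 0) = (q0, 0, L) → [q0]□0220
Step 18: δ(q0, □) = (q0, □, R) → □[q0]0220
Step 19: δ(q0, 0) = (q0, 0, L) → [q0]□0220
Step 20: δ(q0, □) = (q0, □, R) → □[q0]0220
Step 21: δ(q0, 0) = (q0, 0, L) → [q0]□0220
Step 22: δ(q0, □) = (q0, □, R) → □[q0]0220
Step 23: δ(q0, 0) = (q0, 0, L) → [q0]□0220
Step 24: δ(q0, □) = (q0, □, R) → □[q0]0220
Step 25: δ(q0, 0) = (q0, 0, L) → [q0]□0220
Step 26: δ(q0, □) = (q0, □, R) → □[q0]0220
Step 27: δ(q0, 0) = (q0, 0, L) → [q0]□0220
Step 28: δ(q0, □) = (q0, □, R) → □[q0]0220
Step 29: δ(q0, 0) = (q0, 0, L) → [q0]□0220

The machine has not reached a halting state after 29 steps.
The machine did not halt within the 29-step bound.

Answer: No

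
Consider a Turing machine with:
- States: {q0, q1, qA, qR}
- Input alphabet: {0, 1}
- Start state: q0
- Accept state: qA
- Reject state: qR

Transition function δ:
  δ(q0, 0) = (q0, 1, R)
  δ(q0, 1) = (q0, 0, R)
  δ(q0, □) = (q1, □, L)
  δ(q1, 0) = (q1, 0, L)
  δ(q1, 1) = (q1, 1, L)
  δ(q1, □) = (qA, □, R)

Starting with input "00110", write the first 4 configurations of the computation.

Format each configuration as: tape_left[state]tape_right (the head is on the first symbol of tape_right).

Transitions applied:
Step 1: δ(q0, 0) = (q0, 1, R)
Step 2: δ(q0, 0) = (q0, 1, R)
Step 3: δ(q0, 1) = (q0, 0, R)

The first 4 configurations are:
[q0]00110 ⊢ 1[q0]0110 ⊢ 11[q0]110 ⊢ 110[q0]10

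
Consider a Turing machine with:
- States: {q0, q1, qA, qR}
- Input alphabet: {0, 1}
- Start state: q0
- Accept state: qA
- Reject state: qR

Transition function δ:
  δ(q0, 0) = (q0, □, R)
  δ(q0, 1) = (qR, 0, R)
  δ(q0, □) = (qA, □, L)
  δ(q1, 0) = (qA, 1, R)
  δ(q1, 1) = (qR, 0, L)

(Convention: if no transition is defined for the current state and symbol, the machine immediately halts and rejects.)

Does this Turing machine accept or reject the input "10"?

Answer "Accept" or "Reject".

Execution trace:
Initial: [q0]10
Step 1: δ(q0, 1) = (qR, 0, R) → 0[qR]0

The machine reaches the reject state qR and halts.

Answer: Reject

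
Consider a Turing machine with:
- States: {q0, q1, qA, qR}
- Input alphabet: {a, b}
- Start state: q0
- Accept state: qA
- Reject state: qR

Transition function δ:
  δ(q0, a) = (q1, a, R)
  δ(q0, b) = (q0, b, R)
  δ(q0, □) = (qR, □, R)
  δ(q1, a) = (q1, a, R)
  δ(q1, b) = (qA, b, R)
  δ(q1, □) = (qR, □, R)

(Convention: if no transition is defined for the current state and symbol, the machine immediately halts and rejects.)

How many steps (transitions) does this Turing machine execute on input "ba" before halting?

Execution trace:
Initial: [q0]ba
Step 1: δ(q0, b) = (q0, b, R) → b[q0]a
Step 2: δ(q0, a) = (q1, a, R) → ba[q1]□
Step 3: δ(q1, □) = (qR, □, R) → ba□[qR]□

The machine reaches the reject state qR and halts.

The machine executed 3 steps before halting.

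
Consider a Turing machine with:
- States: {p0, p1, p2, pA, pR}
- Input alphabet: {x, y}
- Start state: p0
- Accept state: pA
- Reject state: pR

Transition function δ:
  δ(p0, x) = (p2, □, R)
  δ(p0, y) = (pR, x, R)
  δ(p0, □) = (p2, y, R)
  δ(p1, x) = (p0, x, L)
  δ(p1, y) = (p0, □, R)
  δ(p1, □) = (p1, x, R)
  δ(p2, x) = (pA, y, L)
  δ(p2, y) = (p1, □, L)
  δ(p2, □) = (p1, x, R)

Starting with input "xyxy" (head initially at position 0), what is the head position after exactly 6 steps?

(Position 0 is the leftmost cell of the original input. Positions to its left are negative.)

Execution trace (head position shown):
Step 0: [p0]xyxy  (head at position 0)
Step 1: move right → □[p2]yxy  (head at position 1)
Step 2: move left → [p1]□□xy  (head at position 0)
Step 3: move right → x[p1]□xy  (head at position 1)
Step 4: move right → xx[p1]xy  (head at position 2)
Step 5: move left → x[p0]xxy  (head at position 1)
Step 6: move right → x□[p2]xy  (head at position 2)

After 6 steps, the head is at position 2.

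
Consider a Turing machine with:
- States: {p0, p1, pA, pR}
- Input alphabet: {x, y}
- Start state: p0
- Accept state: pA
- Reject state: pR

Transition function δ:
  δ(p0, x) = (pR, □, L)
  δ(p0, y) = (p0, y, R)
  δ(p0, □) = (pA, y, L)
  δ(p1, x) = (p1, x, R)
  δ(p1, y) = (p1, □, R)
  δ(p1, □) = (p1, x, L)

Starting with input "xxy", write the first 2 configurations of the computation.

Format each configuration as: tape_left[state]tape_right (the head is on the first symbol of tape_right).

Transitions applied:
Step 1: δ(p0, x) = (pR, □, L)

The first 2 configurations are:
[p0]xxy ⊢ [pR]□□xy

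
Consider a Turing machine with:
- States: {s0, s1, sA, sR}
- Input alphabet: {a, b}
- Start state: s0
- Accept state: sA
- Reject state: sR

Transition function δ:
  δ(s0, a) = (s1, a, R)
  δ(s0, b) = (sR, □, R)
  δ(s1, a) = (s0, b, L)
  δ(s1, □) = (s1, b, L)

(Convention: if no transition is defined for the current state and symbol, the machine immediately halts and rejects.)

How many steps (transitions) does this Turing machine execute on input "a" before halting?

Execution trace:
Initial: [s0]a
Step 1: δ(s0, a) = (s1, a, R) → a[s1]□
Step 2: δ(s1, □) = (s1, b, L) → [s1]ab
Step 3: δ(s1, a) = (s0, b, L) → [s0]□bb

No transition is defined for δ(s0, □). By convention the machine halts and rejects.

The machine executed 3 steps before halting.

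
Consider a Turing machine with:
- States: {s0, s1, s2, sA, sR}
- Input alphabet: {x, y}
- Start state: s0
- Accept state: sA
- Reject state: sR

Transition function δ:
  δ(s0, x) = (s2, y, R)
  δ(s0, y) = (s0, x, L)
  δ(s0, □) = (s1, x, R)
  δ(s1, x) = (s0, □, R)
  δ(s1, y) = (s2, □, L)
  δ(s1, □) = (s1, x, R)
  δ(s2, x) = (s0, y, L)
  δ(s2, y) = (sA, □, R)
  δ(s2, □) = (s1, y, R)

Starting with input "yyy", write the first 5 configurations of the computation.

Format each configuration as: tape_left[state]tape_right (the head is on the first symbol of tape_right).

Transitions applied:
Step 1: δ(s0, y) = (s0, x, L)
Step 2: δ(s0, □) = (s1, x, R)
Step 3: δ(s1, x) = (s0, □, R)
Step 4: δ(s0, y) = (s0, x, L)

The first 5 configurations are:
[s0]yyy ⊢ [s0]□xyy ⊢ x[s1]xyy ⊢ x□[s0]yy ⊢ x[s0]□xy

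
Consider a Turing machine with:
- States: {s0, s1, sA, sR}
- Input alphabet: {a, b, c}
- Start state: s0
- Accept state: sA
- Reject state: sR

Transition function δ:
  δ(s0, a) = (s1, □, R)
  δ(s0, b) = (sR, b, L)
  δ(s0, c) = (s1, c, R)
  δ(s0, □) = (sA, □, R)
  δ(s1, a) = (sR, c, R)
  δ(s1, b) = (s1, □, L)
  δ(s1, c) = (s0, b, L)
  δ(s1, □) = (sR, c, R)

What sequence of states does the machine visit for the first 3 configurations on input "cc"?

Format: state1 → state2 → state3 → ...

Execution trace:
Initial: [s0]cc
Step 1: δ(s0, c) = (s1, c, R) → c[s1]c
Step 2: δ(s1, c) = (s0, b, L) → [s0]cb

State sequence: s0 → s1 → s0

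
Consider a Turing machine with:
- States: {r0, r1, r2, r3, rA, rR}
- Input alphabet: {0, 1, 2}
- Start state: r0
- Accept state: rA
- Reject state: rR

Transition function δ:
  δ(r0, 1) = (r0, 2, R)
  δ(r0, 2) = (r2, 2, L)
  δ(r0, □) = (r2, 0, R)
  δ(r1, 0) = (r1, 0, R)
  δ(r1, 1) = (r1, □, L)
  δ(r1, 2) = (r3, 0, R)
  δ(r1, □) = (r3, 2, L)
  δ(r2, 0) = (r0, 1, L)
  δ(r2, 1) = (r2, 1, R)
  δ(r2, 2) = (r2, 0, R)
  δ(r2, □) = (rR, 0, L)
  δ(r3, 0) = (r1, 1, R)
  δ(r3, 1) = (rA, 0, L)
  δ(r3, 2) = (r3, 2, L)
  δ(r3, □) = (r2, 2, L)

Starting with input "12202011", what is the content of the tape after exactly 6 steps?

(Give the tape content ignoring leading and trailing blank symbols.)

Execution trace:
Initial: [r0]12202011
Step 1: δ(r0, 1) = (r0, 2, R) → 2[r0]2202011
Step 2: δ(r0, 2) = (r2, 2, L) → [r2]22202011
Step 3: δ(r2, 2) = (r2, 0, R) → 0[r2]2202011
Step 4: δ(r2, 2) = (r2, 0, R) → 00[r2]202011
Step 5: δ(r2, 2) = (r2, 0, R) → 000[r2]02011
Step 6: δ(r2, 0) = (r0, 1, L) → 00[r0]012011

No transition is defined for δ(r0, 0). By convention the machine halts and rejects.

After 6 steps, the tape (ignoring leading/trailing blanks) is: 00012011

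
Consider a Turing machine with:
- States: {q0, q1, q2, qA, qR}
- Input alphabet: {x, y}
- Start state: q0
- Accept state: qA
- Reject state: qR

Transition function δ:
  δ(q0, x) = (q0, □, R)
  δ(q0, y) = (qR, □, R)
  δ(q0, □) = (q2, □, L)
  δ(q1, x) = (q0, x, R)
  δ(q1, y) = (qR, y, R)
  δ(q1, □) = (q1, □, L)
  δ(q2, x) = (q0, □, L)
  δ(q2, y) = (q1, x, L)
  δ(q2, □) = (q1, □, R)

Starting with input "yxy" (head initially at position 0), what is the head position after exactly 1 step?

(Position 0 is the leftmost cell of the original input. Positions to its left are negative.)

Execution trace (head position shown):
Step 0: [q0]yxy  (head at position 0)
Step 1: move right → □[qR]xy  (head at position 1)

After 1 step, the head is at position 1.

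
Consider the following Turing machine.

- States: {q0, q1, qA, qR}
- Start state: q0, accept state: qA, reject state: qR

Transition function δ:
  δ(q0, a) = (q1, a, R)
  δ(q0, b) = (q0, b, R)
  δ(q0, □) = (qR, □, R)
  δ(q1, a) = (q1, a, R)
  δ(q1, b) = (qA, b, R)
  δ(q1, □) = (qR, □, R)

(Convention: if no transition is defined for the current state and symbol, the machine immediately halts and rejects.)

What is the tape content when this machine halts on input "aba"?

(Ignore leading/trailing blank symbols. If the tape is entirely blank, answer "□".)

Execution trace:
Initial: [q0]aba
Step 1: δ(q0, a) = (q1, a, R) → a[q1]ba
Step 2: δ(q1, b) = (qA, b, R) → ab[qA]a

The machine reaches the accept state qA and halts.

Final tape (ignoring leading/trailing blanks): aba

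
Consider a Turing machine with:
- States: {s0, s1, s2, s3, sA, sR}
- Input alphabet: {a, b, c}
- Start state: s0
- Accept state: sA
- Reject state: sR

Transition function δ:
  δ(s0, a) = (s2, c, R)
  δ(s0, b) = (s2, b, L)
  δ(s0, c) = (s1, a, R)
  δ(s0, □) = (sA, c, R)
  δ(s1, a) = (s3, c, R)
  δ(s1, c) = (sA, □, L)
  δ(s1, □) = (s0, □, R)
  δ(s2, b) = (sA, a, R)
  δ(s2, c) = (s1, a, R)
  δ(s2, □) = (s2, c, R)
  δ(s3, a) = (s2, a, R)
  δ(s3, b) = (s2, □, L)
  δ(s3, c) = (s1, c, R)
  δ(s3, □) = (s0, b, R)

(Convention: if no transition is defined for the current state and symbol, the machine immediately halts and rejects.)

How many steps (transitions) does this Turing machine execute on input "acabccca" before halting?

Execution trace:
Initial: [s0]acabccca
Step 1: δ(s0, a) = (s2, c, R) → c[s2]cabccca
Step 2: δ(s2, c) = (s1, a, R) → ca[s1]abccca
Step 3: δ(s1, a) = (s3, c, R) → cac[s3]bccca
Step 4: δ(s3, b) = (s2, □, L) → ca[s2]c□ccca
Step 5: δ(s2, c) = (s1, a, R) → caa[s1]□ccca
Step 6: δ(s1, □) = (s0, □, R) → caa□[s0]ccca
Step 7: δ(s0, c) = (s1, a, R) → caa□a[s1]cca
Step 8: δ(s1, c) = (sA, □, L) → caa□[sA]a□ca

The machine reaches the accept state sA and halts.

The machine executed 8 steps before halting.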